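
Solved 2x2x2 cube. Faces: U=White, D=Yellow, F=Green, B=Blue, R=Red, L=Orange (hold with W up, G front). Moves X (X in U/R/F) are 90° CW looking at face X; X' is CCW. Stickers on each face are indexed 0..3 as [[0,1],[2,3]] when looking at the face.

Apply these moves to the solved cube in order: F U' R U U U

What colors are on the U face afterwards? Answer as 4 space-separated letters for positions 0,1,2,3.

After move 1 (F): F=GGGG U=WWOO R=WRWR D=RRYY L=OYOY
After move 2 (U'): U=WOWO F=OYGG R=GGWR B=WRBB L=BBOY
After move 3 (R): R=WGRG U=WYWG F=ORGY D=RBYW B=OROB
After move 4 (U): U=WWGY F=WGGY R=ORRG B=BBOB L=OROY
After move 5 (U): U=GWYW F=ORGY R=BBRG B=OROB L=WGOY
After move 6 (U): U=YGWW F=BBGY R=ORRG B=WGOB L=OROY
Query: U face = YGWW

Answer: Y G W W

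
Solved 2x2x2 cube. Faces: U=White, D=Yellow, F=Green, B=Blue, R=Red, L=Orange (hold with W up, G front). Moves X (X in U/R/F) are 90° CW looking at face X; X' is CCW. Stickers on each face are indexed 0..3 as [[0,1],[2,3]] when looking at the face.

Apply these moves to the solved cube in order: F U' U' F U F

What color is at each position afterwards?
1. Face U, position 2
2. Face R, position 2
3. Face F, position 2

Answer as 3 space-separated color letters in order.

Answer: R O B

Derivation:
After move 1 (F): F=GGGG U=WWOO R=WRWR D=RRYY L=OYOY
After move 2 (U'): U=WOWO F=OYGG R=GGWR B=WRBB L=BBOY
After move 3 (U'): U=OOWW F=BBGG R=OYWR B=GGBB L=WROY
After move 4 (F): F=GBGB U=OOYR R=WYWR D=WOYY L=WROR
After move 5 (U): U=YORO F=WYGB R=GGWR B=WRBB L=GBOR
After move 6 (F): F=GWBY U=YORB R=RGOR D=WGYY L=GWOO
Query 1: U[2] = R
Query 2: R[2] = O
Query 3: F[2] = B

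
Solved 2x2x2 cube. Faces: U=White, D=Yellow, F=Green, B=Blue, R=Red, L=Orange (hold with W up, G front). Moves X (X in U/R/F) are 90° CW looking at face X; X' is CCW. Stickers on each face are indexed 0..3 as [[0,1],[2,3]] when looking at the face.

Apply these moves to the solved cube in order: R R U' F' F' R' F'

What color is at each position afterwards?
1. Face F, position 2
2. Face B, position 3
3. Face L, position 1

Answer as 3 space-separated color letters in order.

After move 1 (R): R=RRRR U=WGWG F=GYGY D=YBYB B=WBWB
After move 2 (R): R=RRRR U=WYWY F=GBGB D=YWYW B=GBGB
After move 3 (U'): U=YYWW F=OOGB R=GBRR B=RRGB L=GBOO
After move 4 (F'): F=OBOG U=YYGR R=WBYR D=BOYW L=GWOW
After move 5 (F'): F=BGOO U=YYWY R=OBBR D=WWYW L=GROG
After move 6 (R'): R=BROB U=YGWR F=BYOY D=WGYO B=WRWB
After move 7 (F'): F=YYBO U=YGBO R=GRWB D=RGYO L=GROW
Query 1: F[2] = B
Query 2: B[3] = B
Query 3: L[1] = R

Answer: B B R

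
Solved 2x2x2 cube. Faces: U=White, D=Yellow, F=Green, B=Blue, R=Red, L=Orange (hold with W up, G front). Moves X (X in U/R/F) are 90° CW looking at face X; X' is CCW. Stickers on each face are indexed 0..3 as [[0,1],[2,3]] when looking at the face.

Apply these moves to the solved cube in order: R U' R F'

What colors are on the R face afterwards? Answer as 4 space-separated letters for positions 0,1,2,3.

After move 1 (R): R=RRRR U=WGWG F=GYGY D=YBYB B=WBWB
After move 2 (U'): U=GGWW F=OOGY R=GYRR B=RRWB L=WBOO
After move 3 (R): R=RGRY U=GOWY F=OBGB D=YWYR B=WRGB
After move 4 (F'): F=BBOG U=GORR R=WGYY D=BOYR L=WYOW
Query: R face = WGYY

Answer: W G Y Y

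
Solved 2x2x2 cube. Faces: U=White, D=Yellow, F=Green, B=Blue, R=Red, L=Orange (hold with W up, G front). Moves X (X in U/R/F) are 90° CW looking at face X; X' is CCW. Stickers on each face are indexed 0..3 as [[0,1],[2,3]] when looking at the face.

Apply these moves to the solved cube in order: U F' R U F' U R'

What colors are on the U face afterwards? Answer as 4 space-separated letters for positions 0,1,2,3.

Answer: R W R R

Derivation:
After move 1 (U): U=WWWW F=RRGG R=BBRR B=OOBB L=GGOO
After move 2 (F'): F=RGRG U=WWBR R=YBYR D=GOYY L=GWOW
After move 3 (R): R=YYRB U=WGBG F=RORY D=GBYO B=ROWB
After move 4 (U): U=BWGG F=YYRY R=RORB B=GWWB L=ROOW
After move 5 (F'): F=YYYR U=BWRR R=BOGB D=OWYO L=RGOG
After move 6 (U): U=RBRW F=BOYR R=GWGB B=RGWB L=YYOG
After move 7 (R'): R=WBGG U=RWRR F=BBYW D=OOYR B=OGWB
Query: U face = RWRR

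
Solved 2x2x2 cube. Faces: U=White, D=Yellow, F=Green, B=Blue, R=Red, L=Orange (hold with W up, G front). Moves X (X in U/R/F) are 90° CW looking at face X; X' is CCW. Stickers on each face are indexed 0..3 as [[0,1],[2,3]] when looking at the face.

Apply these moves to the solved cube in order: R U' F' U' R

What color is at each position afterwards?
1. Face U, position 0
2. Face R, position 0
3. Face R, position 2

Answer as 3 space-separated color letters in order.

After move 1 (R): R=RRRR U=WGWG F=GYGY D=YBYB B=WBWB
After move 2 (U'): U=GGWW F=OOGY R=GYRR B=RRWB L=WBOO
After move 3 (F'): F=OYOG U=GGGR R=BYYR D=BOYB L=WWOW
After move 4 (U'): U=GRGG F=WWOG R=OYYR B=BYWB L=RROW
After move 5 (R): R=YORY U=GWGG F=WOOB D=BWYB B=GYRB
Query 1: U[0] = G
Query 2: R[0] = Y
Query 3: R[2] = R

Answer: G Y R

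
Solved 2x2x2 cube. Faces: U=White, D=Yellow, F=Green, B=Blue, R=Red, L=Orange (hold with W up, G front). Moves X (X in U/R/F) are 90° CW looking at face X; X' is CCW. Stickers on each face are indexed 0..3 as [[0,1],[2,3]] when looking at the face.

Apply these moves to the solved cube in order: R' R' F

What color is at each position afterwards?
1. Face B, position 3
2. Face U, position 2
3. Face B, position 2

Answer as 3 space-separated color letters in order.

After move 1 (R'): R=RRRR U=WBWB F=GWGW D=YGYG B=YBYB
After move 2 (R'): R=RRRR U=WYWY F=GBGB D=YWYW B=GBGB
After move 3 (F): F=GGBB U=WYOO R=WRYR D=RRYW L=OYOW
Query 1: B[3] = B
Query 2: U[2] = O
Query 3: B[2] = G

Answer: B O G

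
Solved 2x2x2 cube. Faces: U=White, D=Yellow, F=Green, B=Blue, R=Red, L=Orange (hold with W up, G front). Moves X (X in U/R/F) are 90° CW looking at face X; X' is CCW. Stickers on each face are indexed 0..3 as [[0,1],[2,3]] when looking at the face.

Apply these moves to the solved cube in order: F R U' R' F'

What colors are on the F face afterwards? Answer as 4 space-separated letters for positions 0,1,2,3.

Answer: G O O G

Derivation:
After move 1 (F): F=GGGG U=WWOO R=WRWR D=RRYY L=OYOY
After move 2 (R): R=WWRR U=WGOG F=GRGY D=RBYB B=OBWB
After move 3 (U'): U=GGWO F=OYGY R=GRRR B=WWWB L=OBOY
After move 4 (R'): R=RRGR U=GWWW F=OGGO D=RYYY B=BWBB
After move 5 (F'): F=GOOG U=GWRG R=YRRR D=BYYY L=OWOW
Query: F face = GOOG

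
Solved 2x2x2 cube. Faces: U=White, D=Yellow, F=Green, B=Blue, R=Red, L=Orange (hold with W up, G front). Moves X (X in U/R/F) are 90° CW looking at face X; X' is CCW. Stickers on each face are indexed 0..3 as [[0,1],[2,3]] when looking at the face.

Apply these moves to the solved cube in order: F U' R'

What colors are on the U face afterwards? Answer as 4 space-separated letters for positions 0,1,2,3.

After move 1 (F): F=GGGG U=WWOO R=WRWR D=RRYY L=OYOY
After move 2 (U'): U=WOWO F=OYGG R=GGWR B=WRBB L=BBOY
After move 3 (R'): R=GRGW U=WBWW F=OOGO D=RYYG B=YRRB
Query: U face = WBWW

Answer: W B W W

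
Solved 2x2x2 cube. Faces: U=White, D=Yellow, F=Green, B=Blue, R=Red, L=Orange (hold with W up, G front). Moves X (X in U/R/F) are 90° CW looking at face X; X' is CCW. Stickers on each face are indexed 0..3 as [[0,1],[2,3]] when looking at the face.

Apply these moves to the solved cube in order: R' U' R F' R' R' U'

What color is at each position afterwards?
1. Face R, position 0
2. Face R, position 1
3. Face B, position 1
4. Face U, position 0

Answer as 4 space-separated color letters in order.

Answer: G B Y O

Derivation:
After move 1 (R'): R=RRRR U=WBWB F=GWGW D=YGYG B=YBYB
After move 2 (U'): U=BBWW F=OOGW R=GWRR B=RRYB L=YBOO
After move 3 (R): R=RGRW U=BOWW F=OGGG D=YYYR B=WRBB
After move 4 (F'): F=GGOG U=BORR R=YGYW D=BOYR L=YWOW
After move 5 (R'): R=GWYY U=BBRW F=GOOR D=BGYG B=RROB
After move 6 (R'): R=WYGY U=BORR F=GBOW D=BOYR B=GRGB
After move 7 (U'): U=ORBR F=YWOW R=GBGY B=WYGB L=GROW
Query 1: R[0] = G
Query 2: R[1] = B
Query 3: B[1] = Y
Query 4: U[0] = O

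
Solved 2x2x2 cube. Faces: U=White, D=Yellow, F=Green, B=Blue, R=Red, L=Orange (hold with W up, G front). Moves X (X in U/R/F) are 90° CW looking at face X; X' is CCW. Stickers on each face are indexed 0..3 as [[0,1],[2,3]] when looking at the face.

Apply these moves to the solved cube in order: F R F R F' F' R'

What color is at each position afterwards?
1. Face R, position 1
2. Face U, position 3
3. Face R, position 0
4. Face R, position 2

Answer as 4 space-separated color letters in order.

Answer: W Y O B

Derivation:
After move 1 (F): F=GGGG U=WWOO R=WRWR D=RRYY L=OYOY
After move 2 (R): R=WWRR U=WGOG F=GRGY D=RBYB B=OBWB
After move 3 (F): F=GGYR U=WGYY R=OWGR D=RWYB L=OROB
After move 4 (R): R=GORW U=WGYR F=GWYB D=RWYO B=YBGB
After move 5 (F'): F=WBGY U=WGGR R=WORW D=RBYO L=OROY
After move 6 (F'): F=BYWG U=WGWR R=BORW D=RYYO L=OROG
After move 7 (R'): R=OWBR U=WGWY F=BGWR D=RYYG B=OBYB
Query 1: R[1] = W
Query 2: U[3] = Y
Query 3: R[0] = O
Query 4: R[2] = B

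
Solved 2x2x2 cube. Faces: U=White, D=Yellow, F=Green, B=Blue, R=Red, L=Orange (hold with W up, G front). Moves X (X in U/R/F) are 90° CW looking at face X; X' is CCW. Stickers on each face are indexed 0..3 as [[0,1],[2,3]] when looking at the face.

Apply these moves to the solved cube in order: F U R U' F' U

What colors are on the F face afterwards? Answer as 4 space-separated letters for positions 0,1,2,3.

Answer: B R G G

Derivation:
After move 1 (F): F=GGGG U=WWOO R=WRWR D=RRYY L=OYOY
After move 2 (U): U=OWOW F=WRGG R=BBWR B=OYBB L=GGOY
After move 3 (R): R=WBRB U=OROG F=WRGY D=RBYO B=WYWB
After move 4 (U'): U=RGOO F=GGGY R=WRRB B=WBWB L=WYOY
After move 5 (F'): F=GYGG U=RGWR R=BRRB D=YYYO L=WOOO
After move 6 (U): U=WRRG F=BRGG R=WBRB B=WOWB L=GYOO
Query: F face = BRGG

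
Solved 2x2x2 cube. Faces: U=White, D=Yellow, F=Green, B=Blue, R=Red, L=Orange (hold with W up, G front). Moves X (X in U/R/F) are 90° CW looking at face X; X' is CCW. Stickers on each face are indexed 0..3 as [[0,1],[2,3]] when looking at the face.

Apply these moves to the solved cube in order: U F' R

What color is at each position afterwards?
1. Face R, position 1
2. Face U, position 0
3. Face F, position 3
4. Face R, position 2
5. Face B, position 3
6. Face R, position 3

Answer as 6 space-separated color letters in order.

Answer: Y W Y R B B

Derivation:
After move 1 (U): U=WWWW F=RRGG R=BBRR B=OOBB L=GGOO
After move 2 (F'): F=RGRG U=WWBR R=YBYR D=GOYY L=GWOW
After move 3 (R): R=YYRB U=WGBG F=RORY D=GBYO B=ROWB
Query 1: R[1] = Y
Query 2: U[0] = W
Query 3: F[3] = Y
Query 4: R[2] = R
Query 5: B[3] = B
Query 6: R[3] = B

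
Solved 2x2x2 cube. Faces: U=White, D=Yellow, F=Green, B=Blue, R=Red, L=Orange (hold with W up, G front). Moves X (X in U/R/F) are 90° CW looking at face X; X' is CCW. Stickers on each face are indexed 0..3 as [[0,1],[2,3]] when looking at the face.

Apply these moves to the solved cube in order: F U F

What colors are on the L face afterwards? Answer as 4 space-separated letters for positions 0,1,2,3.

Answer: G R O R

Derivation:
After move 1 (F): F=GGGG U=WWOO R=WRWR D=RRYY L=OYOY
After move 2 (U): U=OWOW F=WRGG R=BBWR B=OYBB L=GGOY
After move 3 (F): F=GWGR U=OWYG R=OBWR D=WBYY L=GROR
Query: L face = GROR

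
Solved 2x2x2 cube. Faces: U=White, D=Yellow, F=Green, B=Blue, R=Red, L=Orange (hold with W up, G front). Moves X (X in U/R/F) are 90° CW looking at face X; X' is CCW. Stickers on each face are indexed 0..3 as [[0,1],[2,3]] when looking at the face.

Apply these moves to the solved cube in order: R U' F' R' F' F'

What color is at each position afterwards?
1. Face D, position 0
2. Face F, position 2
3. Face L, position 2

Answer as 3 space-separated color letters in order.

After move 1 (R): R=RRRR U=WGWG F=GYGY D=YBYB B=WBWB
After move 2 (U'): U=GGWW F=OOGY R=GYRR B=RRWB L=WBOO
After move 3 (F'): F=OYOG U=GGGR R=BYYR D=BOYB L=WWOW
After move 4 (R'): R=YRBY U=GWGR F=OGOR D=BYYG B=BROB
After move 5 (F'): F=GROO U=GWYB R=YRBY D=WWYG L=WROG
After move 6 (F'): F=ROGO U=GWYB R=WRWY D=RGYG L=WBOY
Query 1: D[0] = R
Query 2: F[2] = G
Query 3: L[2] = O

Answer: R G O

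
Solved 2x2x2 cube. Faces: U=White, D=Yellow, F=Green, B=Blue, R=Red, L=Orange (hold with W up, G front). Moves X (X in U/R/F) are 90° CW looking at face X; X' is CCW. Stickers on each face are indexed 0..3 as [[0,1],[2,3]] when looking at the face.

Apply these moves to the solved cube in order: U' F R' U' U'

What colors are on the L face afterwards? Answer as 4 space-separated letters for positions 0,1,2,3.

After move 1 (U'): U=WWWW F=OOGG R=GGRR B=RRBB L=BBOO
After move 2 (F): F=GOGO U=WWOB R=WGWR D=RGYY L=BYOY
After move 3 (R'): R=GRWW U=WBOR F=GWGB D=ROYO B=YRGB
After move 4 (U'): U=BRWO F=BYGB R=GWWW B=GRGB L=YROY
After move 5 (U'): U=ROBW F=YRGB R=BYWW B=GWGB L=GROY
Query: L face = GROY

Answer: G R O Y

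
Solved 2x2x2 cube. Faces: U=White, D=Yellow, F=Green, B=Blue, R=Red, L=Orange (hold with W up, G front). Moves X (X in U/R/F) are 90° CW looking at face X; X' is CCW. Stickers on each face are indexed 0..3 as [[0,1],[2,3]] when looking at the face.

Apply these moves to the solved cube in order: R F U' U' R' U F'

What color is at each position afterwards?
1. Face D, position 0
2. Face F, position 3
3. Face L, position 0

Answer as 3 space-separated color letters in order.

Answer: O Y W

Derivation:
After move 1 (R): R=RRRR U=WGWG F=GYGY D=YBYB B=WBWB
After move 2 (F): F=GGYY U=WGOO R=WRGR D=RRYB L=OYOB
After move 3 (U'): U=GOWO F=OYYY R=GGGR B=WRWB L=WBOB
After move 4 (U'): U=OOGW F=WBYY R=OYGR B=GGWB L=WROB
After move 5 (R'): R=YROG U=OWGG F=WOYW D=RBYY B=BGRB
After move 6 (U): U=GOGW F=YRYW R=BGOG B=WRRB L=WOOB
After move 7 (F'): F=RWYY U=GOBO R=BGRG D=OBYY L=WWOG
Query 1: D[0] = O
Query 2: F[3] = Y
Query 3: L[0] = W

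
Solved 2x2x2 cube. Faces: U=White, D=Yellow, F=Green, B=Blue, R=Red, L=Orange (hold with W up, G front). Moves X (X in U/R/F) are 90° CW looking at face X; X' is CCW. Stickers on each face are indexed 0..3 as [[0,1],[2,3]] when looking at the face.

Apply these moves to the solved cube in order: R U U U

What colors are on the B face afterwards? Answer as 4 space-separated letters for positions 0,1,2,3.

Answer: R R W B

Derivation:
After move 1 (R): R=RRRR U=WGWG F=GYGY D=YBYB B=WBWB
After move 2 (U): U=WWGG F=RRGY R=WBRR B=OOWB L=GYOO
After move 3 (U): U=GWGW F=WBGY R=OORR B=GYWB L=RROO
After move 4 (U): U=GGWW F=OOGY R=GYRR B=RRWB L=WBOO
Query: B face = RRWB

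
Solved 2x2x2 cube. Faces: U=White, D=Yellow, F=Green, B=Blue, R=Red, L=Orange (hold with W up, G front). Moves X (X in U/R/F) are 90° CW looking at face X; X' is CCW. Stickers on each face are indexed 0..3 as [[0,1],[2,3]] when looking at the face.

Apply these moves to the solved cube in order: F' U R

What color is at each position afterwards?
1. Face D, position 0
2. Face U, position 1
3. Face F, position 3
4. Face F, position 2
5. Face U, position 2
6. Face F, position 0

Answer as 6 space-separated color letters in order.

Answer: O R Y G R Y

Derivation:
After move 1 (F'): F=GGGG U=WWRR R=YRYR D=OOYY L=OWOW
After move 2 (U): U=RWRW F=YRGG R=BBYR B=OWBB L=GGOW
After move 3 (R): R=YBRB U=RRRG F=YOGY D=OBYO B=WWWB
Query 1: D[0] = O
Query 2: U[1] = R
Query 3: F[3] = Y
Query 4: F[2] = G
Query 5: U[2] = R
Query 6: F[0] = Y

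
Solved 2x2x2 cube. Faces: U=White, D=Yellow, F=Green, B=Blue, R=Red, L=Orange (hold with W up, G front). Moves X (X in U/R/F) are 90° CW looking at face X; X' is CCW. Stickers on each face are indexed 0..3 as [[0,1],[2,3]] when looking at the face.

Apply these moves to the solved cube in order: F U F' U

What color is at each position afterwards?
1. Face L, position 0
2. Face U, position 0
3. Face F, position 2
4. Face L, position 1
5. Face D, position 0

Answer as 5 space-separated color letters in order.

Answer: R B W G G

Derivation:
After move 1 (F): F=GGGG U=WWOO R=WRWR D=RRYY L=OYOY
After move 2 (U): U=OWOW F=WRGG R=BBWR B=OYBB L=GGOY
After move 3 (F'): F=RGWG U=OWBW R=RBRR D=GYYY L=GWOO
After move 4 (U): U=BOWW F=RBWG R=OYRR B=GWBB L=RGOO
Query 1: L[0] = R
Query 2: U[0] = B
Query 3: F[2] = W
Query 4: L[1] = G
Query 5: D[0] = G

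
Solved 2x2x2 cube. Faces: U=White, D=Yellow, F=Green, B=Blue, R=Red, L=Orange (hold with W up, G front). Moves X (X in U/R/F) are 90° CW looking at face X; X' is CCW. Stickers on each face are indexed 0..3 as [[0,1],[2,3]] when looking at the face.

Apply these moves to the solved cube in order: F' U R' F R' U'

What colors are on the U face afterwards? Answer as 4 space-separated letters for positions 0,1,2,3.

After move 1 (F'): F=GGGG U=WWRR R=YRYR D=OOYY L=OWOW
After move 2 (U): U=RWRW F=YRGG R=BBYR B=OWBB L=GGOW
After move 3 (R'): R=BRBY U=RBRO F=YWGW D=ORYG B=YWOB
After move 4 (F): F=GYWW U=RBWG R=RROY D=BBYG L=GOOR
After move 5 (R'): R=RYRO U=ROWY F=GBWG D=BYYW B=GWBB
After move 6 (U'): U=OYRW F=GOWG R=GBRO B=RYBB L=GWOR
Query: U face = OYRW

Answer: O Y R W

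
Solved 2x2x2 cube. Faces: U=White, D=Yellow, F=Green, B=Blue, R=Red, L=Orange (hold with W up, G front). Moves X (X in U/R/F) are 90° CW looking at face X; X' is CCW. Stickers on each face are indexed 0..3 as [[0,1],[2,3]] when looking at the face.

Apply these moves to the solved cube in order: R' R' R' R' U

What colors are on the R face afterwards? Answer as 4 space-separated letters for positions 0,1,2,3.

Answer: B B R R

Derivation:
After move 1 (R'): R=RRRR U=WBWB F=GWGW D=YGYG B=YBYB
After move 2 (R'): R=RRRR U=WYWY F=GBGB D=YWYW B=GBGB
After move 3 (R'): R=RRRR U=WGWG F=GYGY D=YBYB B=WBWB
After move 4 (R'): R=RRRR U=WWWW F=GGGG D=YYYY B=BBBB
After move 5 (U): U=WWWW F=RRGG R=BBRR B=OOBB L=GGOO
Query: R face = BBRR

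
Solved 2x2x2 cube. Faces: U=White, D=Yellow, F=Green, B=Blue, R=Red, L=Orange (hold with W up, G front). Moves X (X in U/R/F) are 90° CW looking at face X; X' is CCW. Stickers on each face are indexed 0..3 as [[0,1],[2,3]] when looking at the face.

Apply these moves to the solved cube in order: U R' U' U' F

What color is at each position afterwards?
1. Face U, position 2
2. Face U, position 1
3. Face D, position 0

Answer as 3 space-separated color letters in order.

After move 1 (U): U=WWWW F=RRGG R=BBRR B=OOBB L=GGOO
After move 2 (R'): R=BRBR U=WBWO F=RWGW D=YRYG B=YOYB
After move 3 (U'): U=BOWW F=GGGW R=RWBR B=BRYB L=YOOO
After move 4 (U'): U=OWBW F=YOGW R=GGBR B=RWYB L=BROO
After move 5 (F): F=GYWO U=OWOR R=BGWR D=BGYG L=BYOR
Query 1: U[2] = O
Query 2: U[1] = W
Query 3: D[0] = B

Answer: O W B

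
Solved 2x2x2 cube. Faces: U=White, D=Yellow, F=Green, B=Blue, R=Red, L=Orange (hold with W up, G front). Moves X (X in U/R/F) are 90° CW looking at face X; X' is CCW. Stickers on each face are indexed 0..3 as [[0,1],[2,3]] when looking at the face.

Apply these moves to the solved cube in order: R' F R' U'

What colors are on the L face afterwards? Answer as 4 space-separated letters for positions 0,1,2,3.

After move 1 (R'): R=RRRR U=WBWB F=GWGW D=YGYG B=YBYB
After move 2 (F): F=GGWW U=WBOO R=WRBR D=RRYG L=OYOG
After move 3 (R'): R=RRWB U=WYOY F=GBWO D=RGYW B=GBRB
After move 4 (U'): U=YYWO F=OYWO R=GBWB B=RRRB L=GBOG
Query: L face = GBOG

Answer: G B O G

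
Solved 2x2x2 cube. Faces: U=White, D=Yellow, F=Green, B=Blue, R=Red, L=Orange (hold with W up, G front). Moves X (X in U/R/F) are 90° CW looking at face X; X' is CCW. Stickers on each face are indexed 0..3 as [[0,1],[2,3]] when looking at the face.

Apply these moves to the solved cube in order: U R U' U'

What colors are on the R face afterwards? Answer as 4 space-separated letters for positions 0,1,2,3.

After move 1 (U): U=WWWW F=RRGG R=BBRR B=OOBB L=GGOO
After move 2 (R): R=RBRB U=WRWG F=RYGY D=YBYO B=WOWB
After move 3 (U'): U=RGWW F=GGGY R=RYRB B=RBWB L=WOOO
After move 4 (U'): U=GWRW F=WOGY R=GGRB B=RYWB L=RBOO
Query: R face = GGRB

Answer: G G R B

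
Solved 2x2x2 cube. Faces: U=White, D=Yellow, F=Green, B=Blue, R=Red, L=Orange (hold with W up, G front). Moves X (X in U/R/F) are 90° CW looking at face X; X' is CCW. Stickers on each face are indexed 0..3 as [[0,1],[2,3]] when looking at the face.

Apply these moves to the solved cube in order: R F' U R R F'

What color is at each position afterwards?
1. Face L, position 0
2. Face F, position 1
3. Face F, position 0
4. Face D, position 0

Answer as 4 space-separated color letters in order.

After move 1 (R): R=RRRR U=WGWG F=GYGY D=YBYB B=WBWB
After move 2 (F'): F=YYGG U=WGRR R=BRYR D=OOYB L=OGOW
After move 3 (U): U=RWRG F=BRGG R=WBYR B=OGWB L=YYOW
After move 4 (R): R=YWRB U=RRRG F=BOGB D=OWYO B=GGWB
After move 5 (R): R=RYBW U=RORB F=BWGO D=OWYG B=GGRB
After move 6 (F'): F=WOBG U=RORB R=WYOW D=YWYG L=YBOR
Query 1: L[0] = Y
Query 2: F[1] = O
Query 3: F[0] = W
Query 4: D[0] = Y

Answer: Y O W Y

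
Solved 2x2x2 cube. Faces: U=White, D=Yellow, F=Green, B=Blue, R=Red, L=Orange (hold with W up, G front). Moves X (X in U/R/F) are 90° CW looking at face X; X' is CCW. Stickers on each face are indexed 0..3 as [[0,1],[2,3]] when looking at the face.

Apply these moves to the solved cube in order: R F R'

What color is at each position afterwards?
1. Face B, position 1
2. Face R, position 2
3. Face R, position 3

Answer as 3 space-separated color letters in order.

After move 1 (R): R=RRRR U=WGWG F=GYGY D=YBYB B=WBWB
After move 2 (F): F=GGYY U=WGOO R=WRGR D=RRYB L=OYOB
After move 3 (R'): R=RRWG U=WWOW F=GGYO D=RGYY B=BBRB
Query 1: B[1] = B
Query 2: R[2] = W
Query 3: R[3] = G

Answer: B W G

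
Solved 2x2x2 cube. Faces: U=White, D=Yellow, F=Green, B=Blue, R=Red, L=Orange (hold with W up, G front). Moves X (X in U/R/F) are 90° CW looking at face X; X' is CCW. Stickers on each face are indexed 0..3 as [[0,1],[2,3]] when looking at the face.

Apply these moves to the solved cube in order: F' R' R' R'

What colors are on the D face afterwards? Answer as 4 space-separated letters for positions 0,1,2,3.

After move 1 (F'): F=GGGG U=WWRR R=YRYR D=OOYY L=OWOW
After move 2 (R'): R=RRYY U=WBRB F=GWGR D=OGYG B=YBOB
After move 3 (R'): R=RYRY U=WORY F=GBGB D=OWYR B=GBGB
After move 4 (R'): R=YYRR U=WGRG F=GOGY D=OBYB B=RBWB
Query: D face = OBYB

Answer: O B Y B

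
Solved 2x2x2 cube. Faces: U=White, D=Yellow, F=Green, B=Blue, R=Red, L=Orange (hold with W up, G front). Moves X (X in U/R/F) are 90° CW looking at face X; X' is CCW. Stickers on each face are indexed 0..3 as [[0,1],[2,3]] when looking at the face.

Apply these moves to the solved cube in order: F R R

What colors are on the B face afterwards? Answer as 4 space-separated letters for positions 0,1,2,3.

After move 1 (F): F=GGGG U=WWOO R=WRWR D=RRYY L=OYOY
After move 2 (R): R=WWRR U=WGOG F=GRGY D=RBYB B=OBWB
After move 3 (R): R=RWRW U=WROY F=GBGB D=RWYO B=GBGB
Query: B face = GBGB

Answer: G B G B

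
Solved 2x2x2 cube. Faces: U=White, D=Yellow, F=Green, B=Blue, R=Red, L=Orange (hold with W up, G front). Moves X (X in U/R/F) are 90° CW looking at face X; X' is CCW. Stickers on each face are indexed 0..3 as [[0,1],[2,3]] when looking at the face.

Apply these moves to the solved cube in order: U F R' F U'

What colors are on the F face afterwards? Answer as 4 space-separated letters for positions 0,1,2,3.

After move 1 (U): U=WWWW F=RRGG R=BBRR B=OOBB L=GGOO
After move 2 (F): F=GRGR U=WWOG R=WBWR D=RBYY L=GYOY
After move 3 (R'): R=BRWW U=WBOO F=GWGG D=RRYR B=YOBB
After move 4 (F): F=GGGW U=WBYY R=OROW D=WBYR L=GROR
After move 5 (U'): U=BYWY F=GRGW R=GGOW B=ORBB L=YOOR
Query: F face = GRGW

Answer: G R G W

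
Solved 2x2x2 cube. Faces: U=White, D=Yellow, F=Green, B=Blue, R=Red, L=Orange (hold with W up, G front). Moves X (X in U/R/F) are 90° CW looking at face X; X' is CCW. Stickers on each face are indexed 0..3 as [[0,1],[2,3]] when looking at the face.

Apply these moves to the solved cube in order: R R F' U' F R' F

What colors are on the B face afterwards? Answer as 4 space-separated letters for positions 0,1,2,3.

After move 1 (R): R=RRRR U=WGWG F=GYGY D=YBYB B=WBWB
After move 2 (R): R=RRRR U=WYWY F=GBGB D=YWYW B=GBGB
After move 3 (F'): F=BBGG U=WYRR R=WRYR D=OOYW L=OYOW
After move 4 (U'): U=YRWR F=OYGG R=BBYR B=WRGB L=GBOW
After move 5 (F): F=GOGY U=YRWB R=WBRR D=YBYW L=GOOO
After move 6 (R'): R=BRWR U=YGWW F=GRGB D=YOYY B=WRBB
After move 7 (F): F=GGBR U=YGOO R=WRWR D=WBYY L=GYOO
Query: B face = WRBB

Answer: W R B B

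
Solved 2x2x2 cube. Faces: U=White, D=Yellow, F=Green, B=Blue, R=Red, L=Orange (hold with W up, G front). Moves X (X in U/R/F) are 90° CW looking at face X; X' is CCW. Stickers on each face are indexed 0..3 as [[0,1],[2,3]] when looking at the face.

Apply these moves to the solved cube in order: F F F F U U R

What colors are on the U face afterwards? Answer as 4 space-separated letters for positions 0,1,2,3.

After move 1 (F): F=GGGG U=WWOO R=WRWR D=RRYY L=OYOY
After move 2 (F): F=GGGG U=WWYY R=OROR D=WWYY L=OROR
After move 3 (F): F=GGGG U=WWRR R=YRYR D=OOYY L=OWOW
After move 4 (F): F=GGGG U=WWWW R=RRRR D=YYYY L=OOOO
After move 5 (U): U=WWWW F=RRGG R=BBRR B=OOBB L=GGOO
After move 6 (U): U=WWWW F=BBGG R=OORR B=GGBB L=RROO
After move 7 (R): R=RORO U=WBWG F=BYGY D=YBYG B=WGWB
Query: U face = WBWG

Answer: W B W G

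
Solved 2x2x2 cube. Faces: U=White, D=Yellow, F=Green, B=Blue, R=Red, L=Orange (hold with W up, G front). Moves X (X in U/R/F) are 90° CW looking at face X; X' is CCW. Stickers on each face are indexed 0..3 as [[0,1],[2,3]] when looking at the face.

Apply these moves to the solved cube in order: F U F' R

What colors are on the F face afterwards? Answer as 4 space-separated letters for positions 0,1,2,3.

Answer: R Y W Y

Derivation:
After move 1 (F): F=GGGG U=WWOO R=WRWR D=RRYY L=OYOY
After move 2 (U): U=OWOW F=WRGG R=BBWR B=OYBB L=GGOY
After move 3 (F'): F=RGWG U=OWBW R=RBRR D=GYYY L=GWOO
After move 4 (R): R=RRRB U=OGBG F=RYWY D=GBYO B=WYWB
Query: F face = RYWY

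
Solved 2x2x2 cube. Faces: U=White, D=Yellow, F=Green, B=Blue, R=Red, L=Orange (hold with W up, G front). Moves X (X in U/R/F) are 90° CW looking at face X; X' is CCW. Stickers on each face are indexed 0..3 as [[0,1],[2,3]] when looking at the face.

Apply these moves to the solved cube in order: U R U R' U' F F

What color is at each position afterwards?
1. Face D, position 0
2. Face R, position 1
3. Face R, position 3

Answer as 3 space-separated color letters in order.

After move 1 (U): U=WWWW F=RRGG R=BBRR B=OOBB L=GGOO
After move 2 (R): R=RBRB U=WRWG F=RYGY D=YBYO B=WOWB
After move 3 (U): U=WWGR F=RBGY R=WORB B=GGWB L=RYOO
After move 4 (R'): R=OBWR U=WWGG F=RWGR D=YBYY B=OGBB
After move 5 (U'): U=WGWG F=RYGR R=RWWR B=OBBB L=OGOO
After move 6 (F): F=GRRY U=WGOG R=WWGR D=WRYY L=OYOB
After move 7 (F): F=RGYR U=WGBY R=OWGR D=GWYY L=OWOR
Query 1: D[0] = G
Query 2: R[1] = W
Query 3: R[3] = R

Answer: G W R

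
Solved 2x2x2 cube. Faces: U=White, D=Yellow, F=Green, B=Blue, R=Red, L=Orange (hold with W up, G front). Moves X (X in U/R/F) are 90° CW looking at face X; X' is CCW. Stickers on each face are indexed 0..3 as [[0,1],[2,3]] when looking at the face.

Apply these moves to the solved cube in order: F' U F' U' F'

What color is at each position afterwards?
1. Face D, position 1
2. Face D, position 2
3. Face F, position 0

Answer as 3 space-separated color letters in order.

After move 1 (F'): F=GGGG U=WWRR R=YRYR D=OOYY L=OWOW
After move 2 (U): U=RWRW F=YRGG R=BBYR B=OWBB L=GGOW
After move 3 (F'): F=RGYG U=RWBY R=OBOR D=GWYY L=GWOR
After move 4 (U'): U=WYRB F=GWYG R=RGOR B=OBBB L=OWOR
After move 5 (F'): F=WGGY U=WYRO R=WGGR D=WRYY L=OBOR
Query 1: D[1] = R
Query 2: D[2] = Y
Query 3: F[0] = W

Answer: R Y W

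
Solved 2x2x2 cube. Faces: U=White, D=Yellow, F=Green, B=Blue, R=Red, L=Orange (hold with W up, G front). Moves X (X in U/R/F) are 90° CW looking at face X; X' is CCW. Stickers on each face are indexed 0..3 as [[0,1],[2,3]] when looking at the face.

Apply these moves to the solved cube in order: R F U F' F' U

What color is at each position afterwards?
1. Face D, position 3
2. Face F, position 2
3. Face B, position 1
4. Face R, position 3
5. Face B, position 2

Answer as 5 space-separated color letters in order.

Answer: B R G R W

Derivation:
After move 1 (R): R=RRRR U=WGWG F=GYGY D=YBYB B=WBWB
After move 2 (F): F=GGYY U=WGOO R=WRGR D=RRYB L=OYOB
After move 3 (U): U=OWOG F=WRYY R=WBGR B=OYWB L=GGOB
After move 4 (F'): F=RYWY U=OWWG R=RBRR D=GBYB L=GGOO
After move 5 (F'): F=YYRW U=OWRR R=BBGR D=GOYB L=GGOW
After move 6 (U): U=RORW F=BBRW R=OYGR B=GGWB L=YYOW
Query 1: D[3] = B
Query 2: F[2] = R
Query 3: B[1] = G
Query 4: R[3] = R
Query 5: B[2] = W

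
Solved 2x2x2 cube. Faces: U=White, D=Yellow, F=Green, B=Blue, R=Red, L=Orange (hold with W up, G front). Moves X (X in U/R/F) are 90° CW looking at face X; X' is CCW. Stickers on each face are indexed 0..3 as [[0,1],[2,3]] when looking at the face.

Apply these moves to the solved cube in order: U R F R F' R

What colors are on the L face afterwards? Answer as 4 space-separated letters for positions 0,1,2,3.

Answer: G Y O O

Derivation:
After move 1 (U): U=WWWW F=RRGG R=BBRR B=OOBB L=GGOO
After move 2 (R): R=RBRB U=WRWG F=RYGY D=YBYO B=WOWB
After move 3 (F): F=GRYY U=WROG R=WBGB D=RRYO L=GYOB
After move 4 (R): R=GWBB U=WROY F=GRYO D=RWYW B=GORB
After move 5 (F'): F=ROGY U=WRGB R=WWRB D=YBYW L=GYOO
After move 6 (R): R=RWBW U=WOGY F=RBGW D=YRYG B=BORB
Query: L face = GYOO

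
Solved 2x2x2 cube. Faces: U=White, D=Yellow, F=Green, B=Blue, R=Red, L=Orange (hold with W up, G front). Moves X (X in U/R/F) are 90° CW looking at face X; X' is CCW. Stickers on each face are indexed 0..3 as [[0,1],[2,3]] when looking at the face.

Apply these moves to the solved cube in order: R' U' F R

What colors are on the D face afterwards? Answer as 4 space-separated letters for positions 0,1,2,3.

Answer: R Y Y R

Derivation:
After move 1 (R'): R=RRRR U=WBWB F=GWGW D=YGYG B=YBYB
After move 2 (U'): U=BBWW F=OOGW R=GWRR B=RRYB L=YBOO
After move 3 (F): F=GOWO U=BBOB R=WWWR D=RGYG L=YYOG
After move 4 (R): R=WWRW U=BOOO F=GGWG D=RYYR B=BRBB
Query: D face = RYYR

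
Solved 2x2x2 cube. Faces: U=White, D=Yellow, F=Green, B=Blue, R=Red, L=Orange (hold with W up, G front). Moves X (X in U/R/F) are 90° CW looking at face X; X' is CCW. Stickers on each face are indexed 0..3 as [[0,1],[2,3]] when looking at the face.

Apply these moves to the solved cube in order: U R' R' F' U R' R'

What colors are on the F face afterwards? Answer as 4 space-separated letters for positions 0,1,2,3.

Answer: W R R G

Derivation:
After move 1 (U): U=WWWW F=RRGG R=BBRR B=OOBB L=GGOO
After move 2 (R'): R=BRBR U=WBWO F=RWGW D=YRYG B=YOYB
After move 3 (R'): R=RRBB U=WYWY F=RBGO D=YWYW B=GORB
After move 4 (F'): F=BORG U=WYRB R=WRYB D=GOYW L=GYOW
After move 5 (U): U=RWBY F=WRRG R=GOYB B=GYRB L=BOOW
After move 6 (R'): R=OBGY U=RRBG F=WWRY D=GRYG B=WYOB
After move 7 (R'): R=BYOG U=ROBW F=WRRG D=GWYY B=GYRB
Query: F face = WRRG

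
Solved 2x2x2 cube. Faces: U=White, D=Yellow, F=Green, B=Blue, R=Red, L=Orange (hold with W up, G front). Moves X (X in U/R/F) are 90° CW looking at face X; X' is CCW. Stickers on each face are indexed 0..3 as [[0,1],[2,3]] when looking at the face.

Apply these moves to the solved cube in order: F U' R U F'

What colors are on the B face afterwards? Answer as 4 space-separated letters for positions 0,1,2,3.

After move 1 (F): F=GGGG U=WWOO R=WRWR D=RRYY L=OYOY
After move 2 (U'): U=WOWO F=OYGG R=GGWR B=WRBB L=BBOY
After move 3 (R): R=WGRG U=WYWG F=ORGY D=RBYW B=OROB
After move 4 (U): U=WWGY F=WGGY R=ORRG B=BBOB L=OROY
After move 5 (F'): F=GYWG U=WWOR R=BRRG D=RYYW L=OYOG
Query: B face = BBOB

Answer: B B O B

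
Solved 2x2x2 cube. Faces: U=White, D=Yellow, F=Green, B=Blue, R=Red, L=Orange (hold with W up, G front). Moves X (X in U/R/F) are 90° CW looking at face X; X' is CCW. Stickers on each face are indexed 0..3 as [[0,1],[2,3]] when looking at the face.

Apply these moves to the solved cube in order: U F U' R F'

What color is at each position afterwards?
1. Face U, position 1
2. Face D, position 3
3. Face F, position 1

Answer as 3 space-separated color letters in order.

Answer: Y W Y

Derivation:
After move 1 (U): U=WWWW F=RRGG R=BBRR B=OOBB L=GGOO
After move 2 (F): F=GRGR U=WWOG R=WBWR D=RBYY L=GYOY
After move 3 (U'): U=WGWO F=GYGR R=GRWR B=WBBB L=OOOY
After move 4 (R): R=WGRR U=WYWR F=GBGY D=RBYW B=OBGB
After move 5 (F'): F=BYGG U=WYWR R=BGRR D=OYYW L=OROW
Query 1: U[1] = Y
Query 2: D[3] = W
Query 3: F[1] = Y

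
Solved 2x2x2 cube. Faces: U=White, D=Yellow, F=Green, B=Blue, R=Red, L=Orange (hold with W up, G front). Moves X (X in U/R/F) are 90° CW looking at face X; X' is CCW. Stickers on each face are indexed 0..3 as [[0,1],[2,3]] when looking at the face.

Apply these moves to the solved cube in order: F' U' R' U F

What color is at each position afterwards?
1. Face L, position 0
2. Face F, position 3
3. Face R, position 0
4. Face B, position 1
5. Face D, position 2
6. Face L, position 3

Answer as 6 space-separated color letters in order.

Answer: O R Y B Y W

Derivation:
After move 1 (F'): F=GGGG U=WWRR R=YRYR D=OOYY L=OWOW
After move 2 (U'): U=WRWR F=OWGG R=GGYR B=YRBB L=BBOW
After move 3 (R'): R=GRGY U=WBWY F=ORGR D=OWYG B=YROB
After move 4 (U): U=WWYB F=GRGR R=YRGY B=BBOB L=OROW
After move 5 (F): F=GGRR U=WWWR R=YRBY D=GYYG L=OOOW
Query 1: L[0] = O
Query 2: F[3] = R
Query 3: R[0] = Y
Query 4: B[1] = B
Query 5: D[2] = Y
Query 6: L[3] = W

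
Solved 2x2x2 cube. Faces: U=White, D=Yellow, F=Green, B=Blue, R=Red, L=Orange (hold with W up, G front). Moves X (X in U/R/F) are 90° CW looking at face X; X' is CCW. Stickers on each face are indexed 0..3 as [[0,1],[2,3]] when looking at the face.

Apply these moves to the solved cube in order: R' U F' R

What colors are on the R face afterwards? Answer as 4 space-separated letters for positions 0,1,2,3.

After move 1 (R'): R=RRRR U=WBWB F=GWGW D=YGYG B=YBYB
After move 2 (U): U=WWBB F=RRGW R=YBRR B=OOYB L=GWOO
After move 3 (F'): F=RWRG U=WWYR R=GBYR D=WOYG L=GBOB
After move 4 (R): R=YGRB U=WWYG F=RORG D=WYYO B=ROWB
Query: R face = YGRB

Answer: Y G R B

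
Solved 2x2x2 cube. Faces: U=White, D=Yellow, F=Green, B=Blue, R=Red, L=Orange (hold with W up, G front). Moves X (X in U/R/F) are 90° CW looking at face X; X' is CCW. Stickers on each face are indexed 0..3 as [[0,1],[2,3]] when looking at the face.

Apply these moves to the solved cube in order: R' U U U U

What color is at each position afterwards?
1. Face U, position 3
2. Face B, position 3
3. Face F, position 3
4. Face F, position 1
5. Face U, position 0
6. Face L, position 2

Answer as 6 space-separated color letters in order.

Answer: B B W W W O

Derivation:
After move 1 (R'): R=RRRR U=WBWB F=GWGW D=YGYG B=YBYB
After move 2 (U): U=WWBB F=RRGW R=YBRR B=OOYB L=GWOO
After move 3 (U): U=BWBW F=YBGW R=OORR B=GWYB L=RROO
After move 4 (U): U=BBWW F=OOGW R=GWRR B=RRYB L=YBOO
After move 5 (U): U=WBWB F=GWGW R=RRRR B=YBYB L=OOOO
Query 1: U[3] = B
Query 2: B[3] = B
Query 3: F[3] = W
Query 4: F[1] = W
Query 5: U[0] = W
Query 6: L[2] = O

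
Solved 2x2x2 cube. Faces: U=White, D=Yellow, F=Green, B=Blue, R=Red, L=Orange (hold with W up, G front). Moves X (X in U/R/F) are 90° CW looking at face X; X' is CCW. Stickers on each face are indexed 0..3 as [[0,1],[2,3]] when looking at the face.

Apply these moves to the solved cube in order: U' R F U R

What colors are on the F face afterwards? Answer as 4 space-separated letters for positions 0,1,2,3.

After move 1 (U'): U=WWWW F=OOGG R=GGRR B=RRBB L=BBOO
After move 2 (R): R=RGRG U=WOWG F=OYGY D=YBYR B=WRWB
After move 3 (F): F=GOYY U=WOOB R=WGGG D=RRYR L=BYOB
After move 4 (U): U=OWBO F=WGYY R=WRGG B=BYWB L=GOOB
After move 5 (R): R=GWGR U=OGBY F=WRYR D=RWYB B=OYWB
Query: F face = WRYR

Answer: W R Y R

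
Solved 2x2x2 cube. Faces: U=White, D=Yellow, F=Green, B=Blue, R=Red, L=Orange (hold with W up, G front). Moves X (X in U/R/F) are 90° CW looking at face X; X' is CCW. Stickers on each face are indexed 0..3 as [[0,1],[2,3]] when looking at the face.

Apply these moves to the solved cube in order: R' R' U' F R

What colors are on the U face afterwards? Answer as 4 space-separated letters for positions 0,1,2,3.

After move 1 (R'): R=RRRR U=WBWB F=GWGW D=YGYG B=YBYB
After move 2 (R'): R=RRRR U=WYWY F=GBGB D=YWYW B=GBGB
After move 3 (U'): U=YYWW F=OOGB R=GBRR B=RRGB L=GBOO
After move 4 (F): F=GOBO U=YYOB R=WBWR D=RGYW L=GYOW
After move 5 (R): R=WWRB U=YOOO F=GGBW D=RGYR B=BRYB
Query: U face = YOOO

Answer: Y O O O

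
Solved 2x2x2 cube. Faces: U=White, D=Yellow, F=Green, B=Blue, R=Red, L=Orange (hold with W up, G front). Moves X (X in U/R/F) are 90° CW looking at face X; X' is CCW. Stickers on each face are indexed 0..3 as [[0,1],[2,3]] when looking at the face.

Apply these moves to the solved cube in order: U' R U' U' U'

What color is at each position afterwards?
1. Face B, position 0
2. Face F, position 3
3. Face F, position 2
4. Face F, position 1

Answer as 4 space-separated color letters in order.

After move 1 (U'): U=WWWW F=OOGG R=GGRR B=RRBB L=BBOO
After move 2 (R): R=RGRG U=WOWG F=OYGY D=YBYR B=WRWB
After move 3 (U'): U=OGWW F=BBGY R=OYRG B=RGWB L=WROO
After move 4 (U'): U=GWOW F=WRGY R=BBRG B=OYWB L=RGOO
After move 5 (U'): U=WWGO F=RGGY R=WRRG B=BBWB L=OYOO
Query 1: B[0] = B
Query 2: F[3] = Y
Query 3: F[2] = G
Query 4: F[1] = G

Answer: B Y G G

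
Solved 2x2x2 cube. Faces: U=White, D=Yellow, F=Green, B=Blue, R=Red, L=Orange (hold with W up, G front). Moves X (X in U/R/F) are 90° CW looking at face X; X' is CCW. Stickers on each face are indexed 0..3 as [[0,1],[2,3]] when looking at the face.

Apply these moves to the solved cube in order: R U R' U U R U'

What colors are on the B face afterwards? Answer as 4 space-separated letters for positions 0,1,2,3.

Answer: W G G B

Derivation:
After move 1 (R): R=RRRR U=WGWG F=GYGY D=YBYB B=WBWB
After move 2 (U): U=WWGG F=RRGY R=WBRR B=OOWB L=GYOO
After move 3 (R'): R=BRWR U=WWGO F=RWGG D=YRYY B=BOBB
After move 4 (U): U=GWOW F=BRGG R=BOWR B=GYBB L=RWOO
After move 5 (U): U=OGWW F=BOGG R=GYWR B=RWBB L=BROO
After move 6 (R): R=WGRY U=OOWG F=BRGY D=YBYR B=WWGB
After move 7 (U'): U=OGOW F=BRGY R=BRRY B=WGGB L=WWOO
Query: B face = WGGB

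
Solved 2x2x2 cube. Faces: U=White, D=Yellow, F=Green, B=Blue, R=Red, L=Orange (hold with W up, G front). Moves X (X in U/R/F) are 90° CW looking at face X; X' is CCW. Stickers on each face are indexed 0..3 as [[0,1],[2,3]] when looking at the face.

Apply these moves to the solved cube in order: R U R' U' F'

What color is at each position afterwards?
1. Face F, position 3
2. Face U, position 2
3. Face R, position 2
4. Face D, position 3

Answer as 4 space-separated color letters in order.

Answer: G R Y Y

Derivation:
After move 1 (R): R=RRRR U=WGWG F=GYGY D=YBYB B=WBWB
After move 2 (U): U=WWGG F=RRGY R=WBRR B=OOWB L=GYOO
After move 3 (R'): R=BRWR U=WWGO F=RWGG D=YRYY B=BOBB
After move 4 (U'): U=WOWG F=GYGG R=RWWR B=BRBB L=BOOO
After move 5 (F'): F=YGGG U=WORW R=RWYR D=OOYY L=BGOW
Query 1: F[3] = G
Query 2: U[2] = R
Query 3: R[2] = Y
Query 4: D[3] = Y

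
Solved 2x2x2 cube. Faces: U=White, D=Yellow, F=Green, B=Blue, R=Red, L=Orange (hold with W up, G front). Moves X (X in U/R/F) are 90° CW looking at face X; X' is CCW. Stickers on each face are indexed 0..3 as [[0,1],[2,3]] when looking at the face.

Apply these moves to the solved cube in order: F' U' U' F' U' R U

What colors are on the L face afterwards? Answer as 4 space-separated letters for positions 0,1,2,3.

Answer: Y W O W

Derivation:
After move 1 (F'): F=GGGG U=WWRR R=YRYR D=OOYY L=OWOW
After move 2 (U'): U=WRWR F=OWGG R=GGYR B=YRBB L=BBOW
After move 3 (U'): U=RRWW F=BBGG R=OWYR B=GGBB L=YROW
After move 4 (F'): F=BGBG U=RROY R=OWOR D=RWYY L=YWOW
After move 5 (U'): U=RYRO F=YWBG R=BGOR B=OWBB L=GGOW
After move 6 (R): R=OBRG U=RWRG F=YWBY D=RBYO B=OWYB
After move 7 (U): U=RRGW F=OBBY R=OWRG B=GGYB L=YWOW
Query: L face = YWOW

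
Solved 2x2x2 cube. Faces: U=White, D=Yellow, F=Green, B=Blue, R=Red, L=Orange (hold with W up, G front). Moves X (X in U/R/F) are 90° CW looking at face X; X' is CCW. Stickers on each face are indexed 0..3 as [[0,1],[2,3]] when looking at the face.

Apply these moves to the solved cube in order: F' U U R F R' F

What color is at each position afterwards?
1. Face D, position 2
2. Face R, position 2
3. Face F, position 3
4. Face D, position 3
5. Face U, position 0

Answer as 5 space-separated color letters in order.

After move 1 (F'): F=GGGG U=WWRR R=YRYR D=OOYY L=OWOW
After move 2 (U): U=RWRW F=YRGG R=BBYR B=OWBB L=GGOW
After move 3 (U): U=RRWW F=BBGG R=OWYR B=GGBB L=YROW
After move 4 (R): R=YORW U=RBWG F=BOGY D=OBYG B=WGRB
After move 5 (F): F=GBYO U=RBWR R=WOGW D=RYYG L=YOOB
After move 6 (R'): R=OWWG U=RRWW F=GBYR D=RBYO B=GGYB
After move 7 (F): F=YGRB U=RRBO R=WWWG D=WOYO L=YROB
Query 1: D[2] = Y
Query 2: R[2] = W
Query 3: F[3] = B
Query 4: D[3] = O
Query 5: U[0] = R

Answer: Y W B O R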